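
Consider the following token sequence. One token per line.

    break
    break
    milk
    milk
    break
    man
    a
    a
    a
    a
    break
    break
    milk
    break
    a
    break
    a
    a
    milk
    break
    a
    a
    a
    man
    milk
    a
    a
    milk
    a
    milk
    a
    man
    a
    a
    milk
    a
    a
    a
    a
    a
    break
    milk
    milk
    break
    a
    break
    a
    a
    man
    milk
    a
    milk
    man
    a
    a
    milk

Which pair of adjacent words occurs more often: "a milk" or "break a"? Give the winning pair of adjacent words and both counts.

"a milk": 6 occurrences
"break a": 5 occurrences

"a milk" (6 vs 5)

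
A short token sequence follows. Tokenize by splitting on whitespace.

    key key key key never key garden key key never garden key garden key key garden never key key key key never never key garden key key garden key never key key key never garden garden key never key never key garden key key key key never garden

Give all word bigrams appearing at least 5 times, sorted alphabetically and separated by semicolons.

Bigram counts meeting the condition (at least 5 times):
  garden key: 7
  key garden: 6
  key key: 14
  key never: 8
  never key: 6

garden key; key garden; key key; key never; never key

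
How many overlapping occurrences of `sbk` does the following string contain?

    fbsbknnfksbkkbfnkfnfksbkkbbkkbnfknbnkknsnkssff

3

Sliding a length-3 window over the 46 characters (44 positions):
  position 3–5: sbk
  position 10–12: sbk
  position 22–24: sbk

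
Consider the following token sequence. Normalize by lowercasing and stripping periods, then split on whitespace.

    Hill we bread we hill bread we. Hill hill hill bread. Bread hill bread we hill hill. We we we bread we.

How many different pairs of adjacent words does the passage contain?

9

22 tokens → 21 bigram windows in total.
Repeated bigrams (each contributes count−1 duplicates):
  bread we: 4
  hill bread: 3
  hill hill: 3
  we hill: 3
  hill we: 2
  we bread: 2
  we we: 2
12 duplicate windows → 21 − 12 = 9 distinct.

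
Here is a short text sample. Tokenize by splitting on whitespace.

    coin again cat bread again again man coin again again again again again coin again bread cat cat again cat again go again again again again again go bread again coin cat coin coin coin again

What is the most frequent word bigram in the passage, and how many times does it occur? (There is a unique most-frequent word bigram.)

Bigram frequencies (highest first):
  again again: 9
  coin again: 4
  again cat: 2
  bread again: 2
  again coin: 2
  cat again: 2
  … (12 more, each ≤ 2)

"again again", 9 times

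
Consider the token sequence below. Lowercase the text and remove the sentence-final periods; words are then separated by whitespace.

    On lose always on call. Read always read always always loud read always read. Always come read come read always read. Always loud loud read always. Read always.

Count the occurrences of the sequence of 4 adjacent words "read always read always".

Scanning the 25 overlapping 4-gram windows for "read always read always":
  position 6–9: read always read always
  position 12–15: read always read always
  position 19–22: read always read always
  position 25–28: read always read always

4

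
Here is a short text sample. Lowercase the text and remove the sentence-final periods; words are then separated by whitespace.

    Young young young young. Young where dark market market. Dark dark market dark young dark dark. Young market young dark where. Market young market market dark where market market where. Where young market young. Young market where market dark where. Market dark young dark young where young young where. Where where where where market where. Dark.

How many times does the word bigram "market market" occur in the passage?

3

Scanning the 55 overlapping bigram windows for "market market":
  position 8–9: market market
  position 24–25: market market
  position 28–29: market market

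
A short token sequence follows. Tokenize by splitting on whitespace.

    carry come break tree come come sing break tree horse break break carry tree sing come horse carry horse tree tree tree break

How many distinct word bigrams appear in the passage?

20

23 tokens → 22 bigram windows in total.
Repeated bigrams (each contributes count−1 duplicates):
  break tree: 2
  tree tree: 2
2 duplicate windows → 22 − 2 = 20 distinct.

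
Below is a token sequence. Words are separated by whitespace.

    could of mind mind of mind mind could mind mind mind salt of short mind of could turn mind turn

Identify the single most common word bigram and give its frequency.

Bigram frequencies (highest first):
  mind mind: 4
  of mind: 2
  mind of: 2
  could of: 1
  mind could: 1
  could mind: 1
  … (8 more, each ≤ 1)

"mind mind", 4 times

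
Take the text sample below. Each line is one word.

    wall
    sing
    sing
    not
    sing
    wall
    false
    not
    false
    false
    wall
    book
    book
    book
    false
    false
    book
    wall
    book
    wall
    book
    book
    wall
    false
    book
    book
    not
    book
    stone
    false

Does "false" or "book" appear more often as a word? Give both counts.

"book" (10 vs 7)

"false": 7 occurrences
"book": 10 occurrences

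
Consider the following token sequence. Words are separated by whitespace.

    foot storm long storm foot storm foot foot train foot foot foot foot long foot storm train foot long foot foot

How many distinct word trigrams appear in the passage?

21 tokens → 19 trigram windows in total.
Repeated trigrams (each contributes count−1 duplicates):
  foot foot foot: 2
  foot long foot: 2
2 duplicate windows → 19 − 2 = 17 distinct.

17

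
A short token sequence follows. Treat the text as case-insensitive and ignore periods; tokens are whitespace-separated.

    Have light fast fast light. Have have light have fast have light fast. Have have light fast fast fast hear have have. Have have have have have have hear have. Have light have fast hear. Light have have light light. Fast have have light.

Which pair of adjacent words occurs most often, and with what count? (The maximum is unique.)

"have have", 12 times

Bigram frequencies (highest first):
  have have: 12
  have light: 7
  light fast: 4
  light have: 4
  fast fast: 3
  fast have: 3
  … (7 more, each ≤ 2)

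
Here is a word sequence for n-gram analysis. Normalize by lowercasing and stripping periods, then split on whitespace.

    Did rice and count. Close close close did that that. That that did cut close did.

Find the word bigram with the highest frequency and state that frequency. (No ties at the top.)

Bigram frequencies (highest first):
  that that: 3
  close close: 2
  close did: 2
  did rice: 1
  rice and: 1
  and count: 1
  … (5 more, each ≤ 1)

"that that", 3 times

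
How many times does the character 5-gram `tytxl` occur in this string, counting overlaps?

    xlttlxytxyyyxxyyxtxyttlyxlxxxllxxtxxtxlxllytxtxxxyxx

0

Sliding a length-5 window over the 52 characters (48 positions):
  (no match at any position)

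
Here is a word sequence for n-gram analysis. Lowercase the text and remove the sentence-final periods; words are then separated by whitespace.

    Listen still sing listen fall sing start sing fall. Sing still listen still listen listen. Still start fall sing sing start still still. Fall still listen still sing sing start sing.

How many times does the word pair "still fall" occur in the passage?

Scanning the 30 overlapping bigram windows for "still fall":
  position 23–24: still fall

1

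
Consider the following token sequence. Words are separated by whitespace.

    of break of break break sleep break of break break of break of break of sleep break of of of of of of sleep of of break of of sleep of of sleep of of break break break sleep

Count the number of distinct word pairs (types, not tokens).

8

39 tokens → 38 bigram windows in total.
Repeated bigrams (each contributes count−1 duplicates):
  of of: 9
  break of: 7
  of break: 7
  break break: 4
  of sleep: 4
  sleep of: 3
  break sleep: 2
  sleep break: 2
30 duplicate windows → 38 − 30 = 8 distinct.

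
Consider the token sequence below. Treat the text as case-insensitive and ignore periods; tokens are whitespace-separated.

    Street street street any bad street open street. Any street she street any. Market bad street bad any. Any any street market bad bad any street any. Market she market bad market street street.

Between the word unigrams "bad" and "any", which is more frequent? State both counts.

"bad": 6 occurrences
"any": 8 occurrences

"any" (8 vs 6)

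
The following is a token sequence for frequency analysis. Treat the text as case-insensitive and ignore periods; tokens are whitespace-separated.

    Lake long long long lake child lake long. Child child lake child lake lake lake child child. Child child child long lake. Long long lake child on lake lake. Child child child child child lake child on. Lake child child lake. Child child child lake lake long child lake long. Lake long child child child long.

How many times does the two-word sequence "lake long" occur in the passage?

6

Scanning the 55 overlapping bigram windows for "lake long":
  position 1–2: lake long
  position 7–8: lake long
  position 22–23: lake long
  position 46–47: lake long
  position 49–50: lake long
  position 51–52: lake long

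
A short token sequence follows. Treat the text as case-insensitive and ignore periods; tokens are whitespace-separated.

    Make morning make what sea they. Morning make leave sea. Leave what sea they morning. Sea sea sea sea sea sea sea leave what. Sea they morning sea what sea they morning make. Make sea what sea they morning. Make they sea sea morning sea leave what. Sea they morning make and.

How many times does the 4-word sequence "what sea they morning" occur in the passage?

6

Scanning the 49 overlapping 4-gram windows for "what sea they morning":
  position 4–7: what sea they morning
  position 12–15: what sea they morning
  position 24–27: what sea they morning
  position 29–32: what sea they morning
  position 36–39: what sea they morning
  position 47–50: what sea they morning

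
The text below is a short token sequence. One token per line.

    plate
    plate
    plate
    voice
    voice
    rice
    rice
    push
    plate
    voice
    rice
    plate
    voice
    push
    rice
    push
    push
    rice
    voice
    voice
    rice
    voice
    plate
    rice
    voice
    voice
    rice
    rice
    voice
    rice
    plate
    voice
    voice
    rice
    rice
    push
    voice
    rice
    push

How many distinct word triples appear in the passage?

39 tokens → 37 trigram windows in total.
Repeated trigrams (each contributes count−1 duplicates):
  voice voice rice: 4
  voice rice rice: 3
  plate voice voice: 2
  rice plate voice: 2
  rice rice push: 2
  rice voice voice: 2
  voice rice plate: 2
10 duplicate windows → 37 − 10 = 27 distinct.

27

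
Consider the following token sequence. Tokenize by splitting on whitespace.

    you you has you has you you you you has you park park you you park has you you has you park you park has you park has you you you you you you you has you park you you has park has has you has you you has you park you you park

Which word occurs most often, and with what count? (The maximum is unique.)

"you", 31 times

Unigram frequencies (highest first):
  you: 31
  has: 13
  park: 10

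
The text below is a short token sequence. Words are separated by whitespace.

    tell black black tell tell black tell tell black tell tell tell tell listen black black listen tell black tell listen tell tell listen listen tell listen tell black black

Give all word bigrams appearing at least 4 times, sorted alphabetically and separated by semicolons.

black tell; listen tell; tell black; tell listen; tell tell

Bigram counts meeting the condition (at least 4 times):
  black tell: 4
  listen tell: 4
  tell black: 5
  tell listen: 4
  tell tell: 6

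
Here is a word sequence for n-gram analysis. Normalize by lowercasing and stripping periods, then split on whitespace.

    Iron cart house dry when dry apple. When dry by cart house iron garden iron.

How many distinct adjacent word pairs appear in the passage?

15 tokens → 14 bigram windows in total.
Repeated bigrams (each contributes count−1 duplicates):
  cart house: 2
  when dry: 2
2 duplicate windows → 14 − 2 = 12 distinct.

12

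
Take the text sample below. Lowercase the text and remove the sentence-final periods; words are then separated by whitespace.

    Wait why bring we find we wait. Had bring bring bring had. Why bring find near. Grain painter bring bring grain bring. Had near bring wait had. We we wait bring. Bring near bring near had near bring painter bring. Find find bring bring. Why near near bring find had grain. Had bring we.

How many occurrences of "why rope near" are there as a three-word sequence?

Scanning the 52 overlapping trigram windows for "why rope near":
  (none found)

0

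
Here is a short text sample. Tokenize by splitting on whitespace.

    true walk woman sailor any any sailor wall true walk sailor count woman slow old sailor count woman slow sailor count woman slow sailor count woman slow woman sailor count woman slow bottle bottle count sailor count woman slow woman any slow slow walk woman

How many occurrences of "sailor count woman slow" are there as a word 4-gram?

6

Scanning the 42 overlapping 4-gram windows for "sailor count woman slow":
  position 11–14: sailor count woman slow
  position 16–19: sailor count woman slow
  position 20–23: sailor count woman slow
  position 24–27: sailor count woman slow
  position 29–32: sailor count woman slow
  position 36–39: sailor count woman slow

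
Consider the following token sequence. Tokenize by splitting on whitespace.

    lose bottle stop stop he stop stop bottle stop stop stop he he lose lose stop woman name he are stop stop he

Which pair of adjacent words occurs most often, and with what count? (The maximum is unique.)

"stop stop", 5 times

Bigram frequencies (highest first):
  stop stop: 5
  stop he: 3
  bottle stop: 2
  lose bottle: 1
  he stop: 1
  stop bottle: 1
  … (9 more, each ≤ 1)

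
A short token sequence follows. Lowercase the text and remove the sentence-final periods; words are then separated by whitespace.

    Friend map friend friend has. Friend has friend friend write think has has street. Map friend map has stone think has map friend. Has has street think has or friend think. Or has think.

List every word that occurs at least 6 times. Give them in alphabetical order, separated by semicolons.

Unigram counts meeting the condition (at least 6 times):
  friend: 9
  has: 10

friend; has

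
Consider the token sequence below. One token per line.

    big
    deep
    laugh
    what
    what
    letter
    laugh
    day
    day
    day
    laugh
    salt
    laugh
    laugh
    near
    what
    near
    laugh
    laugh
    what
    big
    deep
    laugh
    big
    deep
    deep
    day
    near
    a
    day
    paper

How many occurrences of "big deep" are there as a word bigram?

Scanning the 30 overlapping bigram windows for "big deep":
  position 1–2: big deep
  position 21–22: big deep
  position 24–25: big deep

3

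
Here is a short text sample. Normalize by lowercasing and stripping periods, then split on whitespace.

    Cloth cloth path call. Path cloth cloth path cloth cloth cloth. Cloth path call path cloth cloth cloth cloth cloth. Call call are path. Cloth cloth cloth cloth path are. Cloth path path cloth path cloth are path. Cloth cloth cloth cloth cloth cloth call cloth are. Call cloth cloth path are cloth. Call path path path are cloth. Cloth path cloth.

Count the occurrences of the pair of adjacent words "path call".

2

Scanning the 61 overlapping bigram windows for "path call":
  position 3–4: path call
  position 13–14: path call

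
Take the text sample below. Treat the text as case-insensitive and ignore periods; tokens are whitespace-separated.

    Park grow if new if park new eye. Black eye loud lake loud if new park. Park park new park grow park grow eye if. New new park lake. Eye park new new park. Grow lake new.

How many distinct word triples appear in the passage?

33

37 tokens → 35 trigram windows in total.
Repeated trigrams (each contributes count−1 duplicates):
  new new park: 2
  new park grow: 2
2 duplicate windows → 35 − 2 = 33 distinct.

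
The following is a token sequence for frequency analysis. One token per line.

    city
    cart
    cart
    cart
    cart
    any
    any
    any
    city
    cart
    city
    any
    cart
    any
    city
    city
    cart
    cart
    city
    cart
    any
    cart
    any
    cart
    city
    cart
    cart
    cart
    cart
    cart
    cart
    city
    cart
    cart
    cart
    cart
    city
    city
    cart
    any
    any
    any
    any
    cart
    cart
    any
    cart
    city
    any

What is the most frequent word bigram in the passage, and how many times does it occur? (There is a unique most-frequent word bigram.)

"cart cart", 13 times

Bigram frequencies (highest first):
  cart cart: 13
  city cart: 7
  cart any: 6
  cart city: 6
  any any: 5
  any cart: 5
  … (3 more, each ≤ 2)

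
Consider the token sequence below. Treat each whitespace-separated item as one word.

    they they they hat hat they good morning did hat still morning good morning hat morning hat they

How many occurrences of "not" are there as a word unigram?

0

Scanning the 18 tokens for "not":
  (none found)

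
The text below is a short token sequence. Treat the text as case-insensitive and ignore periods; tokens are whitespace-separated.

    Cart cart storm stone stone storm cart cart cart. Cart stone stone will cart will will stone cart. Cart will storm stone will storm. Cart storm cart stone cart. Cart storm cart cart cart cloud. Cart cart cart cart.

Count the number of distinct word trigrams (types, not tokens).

29

39 tokens → 37 trigram windows in total.
Repeated trigrams (each contributes count−1 duplicates):
  cart cart cart: 5
  cart cart storm: 2
  cart storm cart: 2
  stone cart cart: 2
  storm cart cart: 2
8 duplicate windows → 37 − 8 = 29 distinct.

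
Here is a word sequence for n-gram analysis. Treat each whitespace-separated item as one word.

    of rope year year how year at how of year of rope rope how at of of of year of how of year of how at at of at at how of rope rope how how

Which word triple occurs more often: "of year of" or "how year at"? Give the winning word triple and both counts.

"of year of" (3 vs 1)

"of year of": 3 occurrences
"how year at": 1 occurrence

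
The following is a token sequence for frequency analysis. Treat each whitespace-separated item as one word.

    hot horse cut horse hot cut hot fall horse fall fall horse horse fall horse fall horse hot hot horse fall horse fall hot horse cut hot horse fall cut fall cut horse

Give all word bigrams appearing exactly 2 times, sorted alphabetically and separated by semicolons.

Bigram counts meeting the condition (exactly 2 times):
  cut horse: 2
  cut hot: 2
  fall cut: 2
  horse cut: 2
  horse hot: 2

cut horse; cut hot; fall cut; horse cut; horse hot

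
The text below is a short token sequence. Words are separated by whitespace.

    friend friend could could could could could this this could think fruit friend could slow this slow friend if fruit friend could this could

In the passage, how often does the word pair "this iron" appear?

Scanning the 23 overlapping bigram windows for "this iron":
  (none found)

0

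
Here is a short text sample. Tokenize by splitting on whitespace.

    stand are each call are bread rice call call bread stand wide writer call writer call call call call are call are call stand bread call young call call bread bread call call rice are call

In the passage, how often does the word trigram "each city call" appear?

Scanning the 34 overlapping trigram windows for "each city call":
  (none found)

0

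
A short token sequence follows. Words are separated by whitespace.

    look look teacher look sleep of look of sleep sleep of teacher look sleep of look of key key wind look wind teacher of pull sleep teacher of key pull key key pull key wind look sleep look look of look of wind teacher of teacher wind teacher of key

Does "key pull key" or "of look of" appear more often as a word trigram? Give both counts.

"of look of" (3 vs 2)

"key pull key": 2 occurrences
"of look of": 3 occurrences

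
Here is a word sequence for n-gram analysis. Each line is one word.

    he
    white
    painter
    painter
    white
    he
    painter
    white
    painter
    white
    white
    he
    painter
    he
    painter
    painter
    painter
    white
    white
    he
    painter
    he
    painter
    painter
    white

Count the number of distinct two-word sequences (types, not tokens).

25 tokens → 24 bigram windows in total.
Repeated bigrams (each contributes count−1 duplicates):
  he painter: 5
  painter white: 5
  painter painter: 4
  white he: 3
  painter he: 2
  white painter: 2
  white white: 2
16 duplicate windows → 24 − 16 = 8 distinct.

8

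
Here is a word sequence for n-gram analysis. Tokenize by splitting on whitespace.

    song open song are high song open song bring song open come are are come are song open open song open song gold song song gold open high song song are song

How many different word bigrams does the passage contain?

18

32 tokens → 31 bigram windows in total.
Repeated bigrams (each contributes count−1 duplicates):
  song open: 5
  open song: 4
  are song: 2
  come are: 2
  high song: 2
  song are: 2
  song gold: 2
  song song: 2
13 duplicate windows → 31 − 13 = 18 distinct.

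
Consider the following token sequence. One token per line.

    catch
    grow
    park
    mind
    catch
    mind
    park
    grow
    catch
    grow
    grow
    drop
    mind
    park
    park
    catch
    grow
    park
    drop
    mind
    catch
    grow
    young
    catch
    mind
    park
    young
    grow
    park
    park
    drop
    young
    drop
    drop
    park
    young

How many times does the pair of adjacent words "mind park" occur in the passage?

Scanning the 35 overlapping bigram windows for "mind park":
  position 6–7: mind park
  position 13–14: mind park
  position 25–26: mind park

3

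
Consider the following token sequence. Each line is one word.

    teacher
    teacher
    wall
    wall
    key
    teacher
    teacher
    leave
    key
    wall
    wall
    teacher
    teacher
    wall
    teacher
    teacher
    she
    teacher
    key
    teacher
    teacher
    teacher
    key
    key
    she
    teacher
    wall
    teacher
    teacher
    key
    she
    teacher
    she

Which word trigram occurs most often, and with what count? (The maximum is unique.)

"wall teacher teacher", 3 times

Trigram frequencies (highest first):
  wall teacher teacher: 3
  teacher teacher wall: 2
  key teacher teacher: 2
  teacher wall teacher: 2
  teacher teacher key: 2
  key she teacher: 2
  … (18 more, each ≤ 1)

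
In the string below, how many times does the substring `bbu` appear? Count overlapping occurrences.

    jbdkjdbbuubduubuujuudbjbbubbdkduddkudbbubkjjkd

Sliding a length-3 window over the 46 characters (44 positions):
  position 7–9: bbu
  position 24–26: bbu
  position 38–40: bbu

3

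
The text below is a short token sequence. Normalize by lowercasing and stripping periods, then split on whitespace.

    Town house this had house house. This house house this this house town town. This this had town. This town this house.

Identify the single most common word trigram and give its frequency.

"house house this", 2 times

Trigram frequencies (highest first):
  house house this: 2
  town house this: 1
  house this had: 1
  this had house: 1
  had house house: 1
  house this house: 1
  … (13 more, each ≤ 1)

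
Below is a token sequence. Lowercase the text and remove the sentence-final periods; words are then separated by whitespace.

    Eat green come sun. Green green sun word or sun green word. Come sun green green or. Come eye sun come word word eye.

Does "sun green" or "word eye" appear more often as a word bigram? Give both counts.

"sun green": 3 occurrences
"word eye": 1 occurrence

"sun green" (3 vs 1)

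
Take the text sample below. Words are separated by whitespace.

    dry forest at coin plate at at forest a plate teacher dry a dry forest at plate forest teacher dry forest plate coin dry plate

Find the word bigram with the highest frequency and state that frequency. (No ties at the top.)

Bigram frequencies (highest first):
  dry forest: 3
  forest at: 2
  teacher dry: 2
  at coin: 1
  coin plate: 1
  plate at: 1
  … (14 more, each ≤ 1)

"dry forest", 3 times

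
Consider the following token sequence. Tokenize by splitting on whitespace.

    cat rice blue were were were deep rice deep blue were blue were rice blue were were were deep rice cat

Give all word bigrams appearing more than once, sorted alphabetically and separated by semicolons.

Bigram counts meeting the condition (more than once):
  blue were: 4
  deep rice: 2
  rice blue: 2
  were deep: 2
  were were: 4

blue were; deep rice; rice blue; were deep; were were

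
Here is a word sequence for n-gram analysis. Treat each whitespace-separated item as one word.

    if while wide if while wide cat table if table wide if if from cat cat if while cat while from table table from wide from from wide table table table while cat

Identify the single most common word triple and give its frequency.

"if while wide", 2 times

Trigram frequencies (highest first):
  if while wide: 2
  while wide if: 1
  wide if while: 1
  while wide cat: 1
  wide cat table: 1
  cat table if: 1
  … (24 more, each ≤ 1)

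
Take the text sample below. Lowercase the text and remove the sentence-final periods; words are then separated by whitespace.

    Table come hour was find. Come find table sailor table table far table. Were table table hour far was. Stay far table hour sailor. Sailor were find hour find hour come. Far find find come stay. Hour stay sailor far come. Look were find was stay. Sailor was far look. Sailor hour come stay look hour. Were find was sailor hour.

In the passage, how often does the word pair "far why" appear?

Scanning the 60 overlapping bigram windows for "far why":
  (none found)

0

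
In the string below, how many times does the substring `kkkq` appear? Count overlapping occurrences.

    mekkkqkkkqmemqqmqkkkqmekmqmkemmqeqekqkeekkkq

Sliding a length-4 window over the 44 characters (41 positions):
  position 3–6: kkkq
  position 7–10: kkkq
  position 18–21: kkkq
  position 41–44: kkkq

4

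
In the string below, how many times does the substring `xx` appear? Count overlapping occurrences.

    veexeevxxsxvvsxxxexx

Sliding a length-2 window over the 20 characters (19 positions):
  position 8–9: xx
  position 15–16: xx
  position 16–17: xx
  position 19–20: xx

4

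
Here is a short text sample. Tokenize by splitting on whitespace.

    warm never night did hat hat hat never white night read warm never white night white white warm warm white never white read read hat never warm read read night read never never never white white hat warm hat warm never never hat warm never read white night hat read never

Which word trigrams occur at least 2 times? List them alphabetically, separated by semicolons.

Trigram counts meeting the condition (at least 2 times):
  hat warm never: 2
  never white night: 2

hat warm never; never white night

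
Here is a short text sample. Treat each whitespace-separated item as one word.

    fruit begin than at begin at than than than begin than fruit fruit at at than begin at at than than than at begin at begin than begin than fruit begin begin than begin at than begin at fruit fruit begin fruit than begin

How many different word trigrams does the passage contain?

44 tokens → 42 trigram windows in total.
Repeated trigrams (each contributes count−1 duplicates):
  than begin at: 3
  at at than: 2
  at begin at: 2
  at than begin: 2
  at than than: 2
  begin at than: 2
  begin than begin: 2
  begin than fruit: 2
  … (3 more repeated)
12 duplicate windows → 42 − 12 = 30 distinct.

30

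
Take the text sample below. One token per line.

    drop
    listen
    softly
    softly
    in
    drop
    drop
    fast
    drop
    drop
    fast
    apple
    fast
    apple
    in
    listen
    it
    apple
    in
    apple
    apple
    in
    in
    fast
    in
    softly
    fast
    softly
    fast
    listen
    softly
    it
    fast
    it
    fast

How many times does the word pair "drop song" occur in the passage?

0

Scanning the 34 overlapping bigram windows for "drop song":
  (none found)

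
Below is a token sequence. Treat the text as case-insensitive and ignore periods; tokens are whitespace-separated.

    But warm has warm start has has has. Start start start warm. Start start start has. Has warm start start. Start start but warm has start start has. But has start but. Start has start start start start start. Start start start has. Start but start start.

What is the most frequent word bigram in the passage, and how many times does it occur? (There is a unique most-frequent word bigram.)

"start start", 16 times

Bigram frequencies (highest first):
  start start: 16
  start has: 5
  has start: 5
  warm start: 3
  has has: 3
  start but: 3
  … (7 more, each ≤ 2)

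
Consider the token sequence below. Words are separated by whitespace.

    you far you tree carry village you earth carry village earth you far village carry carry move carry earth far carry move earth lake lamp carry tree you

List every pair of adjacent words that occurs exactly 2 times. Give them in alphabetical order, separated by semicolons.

Bigram counts meeting the condition (exactly 2 times):
  carry move: 2
  carry village: 2
  you far: 2

carry move; carry village; you far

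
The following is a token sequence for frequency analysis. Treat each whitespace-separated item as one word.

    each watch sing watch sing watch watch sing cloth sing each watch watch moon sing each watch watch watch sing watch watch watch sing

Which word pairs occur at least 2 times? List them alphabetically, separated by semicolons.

Bigram counts meeting the condition (at least 2 times):
  each watch: 3
  sing each: 2
  sing watch: 3
  watch sing: 5
  watch watch: 6

each watch; sing each; sing watch; watch sing; watch watch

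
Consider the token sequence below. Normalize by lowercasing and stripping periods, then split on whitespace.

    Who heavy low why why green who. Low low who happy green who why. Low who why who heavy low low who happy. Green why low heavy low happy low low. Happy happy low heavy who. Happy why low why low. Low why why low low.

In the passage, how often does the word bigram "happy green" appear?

2

Scanning the 45 overlapping bigram windows for "happy green":
  position 11–12: happy green
  position 23–24: happy green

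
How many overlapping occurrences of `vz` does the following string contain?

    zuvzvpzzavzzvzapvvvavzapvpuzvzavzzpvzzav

Sliding a length-2 window over the 40 characters (39 positions):
  position 3–4: vz
  position 10–11: vz
  position 13–14: vz
  position 21–22: vz
  position 29–30: vz
  position 32–33: vz
  position 36–37: vz

7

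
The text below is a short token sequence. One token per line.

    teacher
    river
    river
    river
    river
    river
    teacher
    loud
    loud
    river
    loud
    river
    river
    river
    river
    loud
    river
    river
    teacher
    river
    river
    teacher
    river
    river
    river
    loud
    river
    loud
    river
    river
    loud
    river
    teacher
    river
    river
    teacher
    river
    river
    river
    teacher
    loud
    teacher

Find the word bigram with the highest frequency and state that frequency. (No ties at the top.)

Bigram frequencies (highest first):
  river river: 15
  river teacher: 6
  loud river: 6
  teacher river: 5
  river loud: 5
  teacher loud: 2
  … (2 more, each ≤ 1)

"river river", 15 times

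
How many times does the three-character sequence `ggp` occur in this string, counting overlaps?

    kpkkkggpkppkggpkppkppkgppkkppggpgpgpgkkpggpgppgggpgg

5

Sliding a length-3 window over the 52 characters (50 positions):
  position 6–8: ggp
  position 13–15: ggp
  position 30–32: ggp
  position 41–43: ggp
  position 48–50: ggp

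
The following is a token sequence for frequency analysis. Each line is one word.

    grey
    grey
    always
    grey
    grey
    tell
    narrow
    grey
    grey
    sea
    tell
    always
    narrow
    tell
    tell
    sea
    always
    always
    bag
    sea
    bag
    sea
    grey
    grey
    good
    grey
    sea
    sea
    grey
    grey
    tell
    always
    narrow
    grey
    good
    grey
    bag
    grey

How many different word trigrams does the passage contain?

38 tokens → 36 trigram windows in total.
Repeated trigrams (each contributes count−1 duplicates):
  grey good grey: 2
  grey grey tell: 2
  sea grey grey: 2
  tell always narrow: 2
4 duplicate windows → 36 − 4 = 32 distinct.

32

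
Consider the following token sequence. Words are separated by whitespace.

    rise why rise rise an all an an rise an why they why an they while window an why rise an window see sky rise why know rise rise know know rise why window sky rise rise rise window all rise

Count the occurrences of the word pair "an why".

2

Scanning the 40 overlapping bigram windows for "an why":
  position 10–11: an why
  position 18–19: an why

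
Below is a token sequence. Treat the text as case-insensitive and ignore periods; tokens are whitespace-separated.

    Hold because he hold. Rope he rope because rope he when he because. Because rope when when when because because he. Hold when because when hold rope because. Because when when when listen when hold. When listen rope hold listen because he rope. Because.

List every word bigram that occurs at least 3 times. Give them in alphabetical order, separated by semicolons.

because because; because he; rope because; when when

Bigram counts meeting the condition (at least 3 times):
  because because: 3
  because he: 3
  rope because: 3
  when when: 4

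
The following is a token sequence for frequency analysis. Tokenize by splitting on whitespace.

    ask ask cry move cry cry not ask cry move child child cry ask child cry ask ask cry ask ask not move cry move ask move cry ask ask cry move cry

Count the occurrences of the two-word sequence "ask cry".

Scanning the 32 overlapping bigram windows for "ask cry":
  position 2–3: ask cry
  position 8–9: ask cry
  position 18–19: ask cry
  position 30–31: ask cry

4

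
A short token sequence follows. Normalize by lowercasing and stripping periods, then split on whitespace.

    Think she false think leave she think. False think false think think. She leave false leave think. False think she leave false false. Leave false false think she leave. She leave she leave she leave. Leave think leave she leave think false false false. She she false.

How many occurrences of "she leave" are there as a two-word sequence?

7

Scanning the 46 overlapping bigram windows for "she leave":
  position 13–14: she leave
  position 20–21: she leave
  position 28–29: she leave
  position 30–31: she leave
  position 32–33: she leave
  position 34–35: she leave
  position 39–40: she leave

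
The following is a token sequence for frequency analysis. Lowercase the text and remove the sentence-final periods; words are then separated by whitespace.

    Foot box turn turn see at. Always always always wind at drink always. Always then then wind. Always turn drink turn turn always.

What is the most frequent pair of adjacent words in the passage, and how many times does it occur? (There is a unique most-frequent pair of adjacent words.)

"always always", 3 times

Bigram frequencies (highest first):
  always always: 3
  turn turn: 2
  foot box: 1
  box turn: 1
  turn see: 1
  see at: 1
  … (13 more, each ≤ 1)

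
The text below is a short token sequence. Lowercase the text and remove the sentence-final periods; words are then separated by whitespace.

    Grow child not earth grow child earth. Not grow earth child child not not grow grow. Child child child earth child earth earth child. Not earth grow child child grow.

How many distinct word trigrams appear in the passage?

30 tokens → 28 trigram windows in total.
Repeated trigrams (each contributes count−1 duplicates):
  child not earth: 2
  earth grow child: 2
  grow child child: 2
  not earth grow: 2
4 duplicate windows → 28 − 4 = 24 distinct.

24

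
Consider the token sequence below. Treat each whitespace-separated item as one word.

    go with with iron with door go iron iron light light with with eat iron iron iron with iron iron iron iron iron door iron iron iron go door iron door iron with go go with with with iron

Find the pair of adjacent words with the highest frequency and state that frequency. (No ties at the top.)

Bigram frequencies (highest first):
  iron iron: 9
  with with: 4
  with iron: 3
  iron with: 3
  door iron: 3
  go with: 2
  … (13 more, each ≤ 2)

"iron iron", 9 times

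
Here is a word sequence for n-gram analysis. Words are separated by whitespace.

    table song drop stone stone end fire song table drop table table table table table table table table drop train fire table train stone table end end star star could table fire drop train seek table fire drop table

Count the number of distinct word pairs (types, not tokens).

27

39 tokens → 38 bigram windows in total.
Repeated bigrams (each contributes count−1 duplicates):
  table table: 7
  drop table: 2
  drop train: 2
  fire drop: 2
  table drop: 2
  table fire: 2
11 duplicate windows → 38 − 11 = 27 distinct.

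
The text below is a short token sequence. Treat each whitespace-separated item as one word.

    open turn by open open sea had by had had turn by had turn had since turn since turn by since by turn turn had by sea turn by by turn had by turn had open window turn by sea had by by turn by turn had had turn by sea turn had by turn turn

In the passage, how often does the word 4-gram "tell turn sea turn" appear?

0

Scanning the 53 overlapping 4-gram windows for "tell turn sea turn":
  (none found)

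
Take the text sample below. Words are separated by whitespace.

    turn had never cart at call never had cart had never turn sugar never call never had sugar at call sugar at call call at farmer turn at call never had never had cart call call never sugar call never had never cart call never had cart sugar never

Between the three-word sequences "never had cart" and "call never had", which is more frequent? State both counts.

"never had cart": 3 occurrences
"call never had": 5 occurrences

"call never had" (5 vs 3)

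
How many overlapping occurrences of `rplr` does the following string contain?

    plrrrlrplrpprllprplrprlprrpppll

2

Sliding a length-4 window over the 31 characters (28 positions):
  position 7–10: rplr
  position 17–20: rplr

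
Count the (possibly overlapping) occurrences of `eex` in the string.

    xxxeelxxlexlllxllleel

Sliding a length-3 window over the 21 characters (19 positions):
  (no match at any position)

0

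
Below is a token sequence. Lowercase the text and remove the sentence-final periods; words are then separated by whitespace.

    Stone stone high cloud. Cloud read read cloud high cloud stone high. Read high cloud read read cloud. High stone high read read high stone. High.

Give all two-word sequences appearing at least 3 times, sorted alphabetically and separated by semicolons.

high cloud; read read; stone high

Bigram counts meeting the condition (at least 3 times):
  high cloud: 3
  read read: 3
  stone high: 4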